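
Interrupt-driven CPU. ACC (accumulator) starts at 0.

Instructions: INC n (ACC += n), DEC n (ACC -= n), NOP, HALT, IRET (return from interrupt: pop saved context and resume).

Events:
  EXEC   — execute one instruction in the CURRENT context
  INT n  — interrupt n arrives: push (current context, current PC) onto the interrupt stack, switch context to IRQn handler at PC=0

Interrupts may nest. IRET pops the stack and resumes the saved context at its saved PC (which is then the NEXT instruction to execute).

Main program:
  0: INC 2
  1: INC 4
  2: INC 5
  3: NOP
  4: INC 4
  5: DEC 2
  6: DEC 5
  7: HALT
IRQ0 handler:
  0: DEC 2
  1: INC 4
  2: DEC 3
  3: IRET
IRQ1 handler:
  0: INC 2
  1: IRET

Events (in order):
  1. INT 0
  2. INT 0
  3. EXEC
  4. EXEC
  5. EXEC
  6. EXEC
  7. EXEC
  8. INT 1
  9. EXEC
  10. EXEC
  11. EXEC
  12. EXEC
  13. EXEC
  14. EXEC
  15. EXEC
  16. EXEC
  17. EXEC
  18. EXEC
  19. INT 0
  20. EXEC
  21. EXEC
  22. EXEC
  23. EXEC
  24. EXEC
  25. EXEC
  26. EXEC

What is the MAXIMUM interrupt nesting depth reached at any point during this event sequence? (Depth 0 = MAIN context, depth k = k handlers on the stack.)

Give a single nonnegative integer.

Answer: 2

Derivation:
Event 1 (INT 0): INT 0 arrives: push (MAIN, PC=0), enter IRQ0 at PC=0 (depth now 1) [depth=1]
Event 2 (INT 0): INT 0 arrives: push (IRQ0, PC=0), enter IRQ0 at PC=0 (depth now 2) [depth=2]
Event 3 (EXEC): [IRQ0] PC=0: DEC 2 -> ACC=-2 [depth=2]
Event 4 (EXEC): [IRQ0] PC=1: INC 4 -> ACC=2 [depth=2]
Event 5 (EXEC): [IRQ0] PC=2: DEC 3 -> ACC=-1 [depth=2]
Event 6 (EXEC): [IRQ0] PC=3: IRET -> resume IRQ0 at PC=0 (depth now 1) [depth=1]
Event 7 (EXEC): [IRQ0] PC=0: DEC 2 -> ACC=-3 [depth=1]
Event 8 (INT 1): INT 1 arrives: push (IRQ0, PC=1), enter IRQ1 at PC=0 (depth now 2) [depth=2]
Event 9 (EXEC): [IRQ1] PC=0: INC 2 -> ACC=-1 [depth=2]
Event 10 (EXEC): [IRQ1] PC=1: IRET -> resume IRQ0 at PC=1 (depth now 1) [depth=1]
Event 11 (EXEC): [IRQ0] PC=1: INC 4 -> ACC=3 [depth=1]
Event 12 (EXEC): [IRQ0] PC=2: DEC 3 -> ACC=0 [depth=1]
Event 13 (EXEC): [IRQ0] PC=3: IRET -> resume MAIN at PC=0 (depth now 0) [depth=0]
Event 14 (EXEC): [MAIN] PC=0: INC 2 -> ACC=2 [depth=0]
Event 15 (EXEC): [MAIN] PC=1: INC 4 -> ACC=6 [depth=0]
Event 16 (EXEC): [MAIN] PC=2: INC 5 -> ACC=11 [depth=0]
Event 17 (EXEC): [MAIN] PC=3: NOP [depth=0]
Event 18 (EXEC): [MAIN] PC=4: INC 4 -> ACC=15 [depth=0]
Event 19 (INT 0): INT 0 arrives: push (MAIN, PC=5), enter IRQ0 at PC=0 (depth now 1) [depth=1]
Event 20 (EXEC): [IRQ0] PC=0: DEC 2 -> ACC=13 [depth=1]
Event 21 (EXEC): [IRQ0] PC=1: INC 4 -> ACC=17 [depth=1]
Event 22 (EXEC): [IRQ0] PC=2: DEC 3 -> ACC=14 [depth=1]
Event 23 (EXEC): [IRQ0] PC=3: IRET -> resume MAIN at PC=5 (depth now 0) [depth=0]
Event 24 (EXEC): [MAIN] PC=5: DEC 2 -> ACC=12 [depth=0]
Event 25 (EXEC): [MAIN] PC=6: DEC 5 -> ACC=7 [depth=0]
Event 26 (EXEC): [MAIN] PC=7: HALT [depth=0]
Max depth observed: 2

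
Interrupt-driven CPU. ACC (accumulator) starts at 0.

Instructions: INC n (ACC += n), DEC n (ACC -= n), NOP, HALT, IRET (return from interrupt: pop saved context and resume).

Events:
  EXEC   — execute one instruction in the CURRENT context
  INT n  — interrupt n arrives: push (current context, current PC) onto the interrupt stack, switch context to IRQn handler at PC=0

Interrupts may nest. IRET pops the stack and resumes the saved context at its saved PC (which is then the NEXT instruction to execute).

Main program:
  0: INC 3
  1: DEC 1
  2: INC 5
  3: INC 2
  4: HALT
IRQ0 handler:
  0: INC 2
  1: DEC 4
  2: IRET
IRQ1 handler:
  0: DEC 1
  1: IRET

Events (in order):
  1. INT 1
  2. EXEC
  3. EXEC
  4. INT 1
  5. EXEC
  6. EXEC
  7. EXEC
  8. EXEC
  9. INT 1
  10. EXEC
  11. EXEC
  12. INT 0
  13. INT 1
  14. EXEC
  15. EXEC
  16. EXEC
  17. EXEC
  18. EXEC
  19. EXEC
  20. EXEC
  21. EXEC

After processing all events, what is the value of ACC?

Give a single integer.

Answer: 3

Derivation:
Event 1 (INT 1): INT 1 arrives: push (MAIN, PC=0), enter IRQ1 at PC=0 (depth now 1)
Event 2 (EXEC): [IRQ1] PC=0: DEC 1 -> ACC=-1
Event 3 (EXEC): [IRQ1] PC=1: IRET -> resume MAIN at PC=0 (depth now 0)
Event 4 (INT 1): INT 1 arrives: push (MAIN, PC=0), enter IRQ1 at PC=0 (depth now 1)
Event 5 (EXEC): [IRQ1] PC=0: DEC 1 -> ACC=-2
Event 6 (EXEC): [IRQ1] PC=1: IRET -> resume MAIN at PC=0 (depth now 0)
Event 7 (EXEC): [MAIN] PC=0: INC 3 -> ACC=1
Event 8 (EXEC): [MAIN] PC=1: DEC 1 -> ACC=0
Event 9 (INT 1): INT 1 arrives: push (MAIN, PC=2), enter IRQ1 at PC=0 (depth now 1)
Event 10 (EXEC): [IRQ1] PC=0: DEC 1 -> ACC=-1
Event 11 (EXEC): [IRQ1] PC=1: IRET -> resume MAIN at PC=2 (depth now 0)
Event 12 (INT 0): INT 0 arrives: push (MAIN, PC=2), enter IRQ0 at PC=0 (depth now 1)
Event 13 (INT 1): INT 1 arrives: push (IRQ0, PC=0), enter IRQ1 at PC=0 (depth now 2)
Event 14 (EXEC): [IRQ1] PC=0: DEC 1 -> ACC=-2
Event 15 (EXEC): [IRQ1] PC=1: IRET -> resume IRQ0 at PC=0 (depth now 1)
Event 16 (EXEC): [IRQ0] PC=0: INC 2 -> ACC=0
Event 17 (EXEC): [IRQ0] PC=1: DEC 4 -> ACC=-4
Event 18 (EXEC): [IRQ0] PC=2: IRET -> resume MAIN at PC=2 (depth now 0)
Event 19 (EXEC): [MAIN] PC=2: INC 5 -> ACC=1
Event 20 (EXEC): [MAIN] PC=3: INC 2 -> ACC=3
Event 21 (EXEC): [MAIN] PC=4: HALT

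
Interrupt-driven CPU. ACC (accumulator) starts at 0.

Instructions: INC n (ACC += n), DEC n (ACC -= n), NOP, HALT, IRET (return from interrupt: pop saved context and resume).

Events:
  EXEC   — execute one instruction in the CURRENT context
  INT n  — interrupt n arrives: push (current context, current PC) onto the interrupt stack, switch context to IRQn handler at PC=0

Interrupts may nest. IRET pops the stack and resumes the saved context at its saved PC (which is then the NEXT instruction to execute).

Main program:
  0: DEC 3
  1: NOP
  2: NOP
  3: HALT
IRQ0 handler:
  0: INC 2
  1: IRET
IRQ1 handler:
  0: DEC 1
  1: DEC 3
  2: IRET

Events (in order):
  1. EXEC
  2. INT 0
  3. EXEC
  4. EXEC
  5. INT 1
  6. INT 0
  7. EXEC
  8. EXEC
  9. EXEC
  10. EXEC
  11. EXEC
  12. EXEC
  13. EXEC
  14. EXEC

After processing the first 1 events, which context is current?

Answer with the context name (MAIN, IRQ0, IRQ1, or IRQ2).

Answer: MAIN

Derivation:
Event 1 (EXEC): [MAIN] PC=0: DEC 3 -> ACC=-3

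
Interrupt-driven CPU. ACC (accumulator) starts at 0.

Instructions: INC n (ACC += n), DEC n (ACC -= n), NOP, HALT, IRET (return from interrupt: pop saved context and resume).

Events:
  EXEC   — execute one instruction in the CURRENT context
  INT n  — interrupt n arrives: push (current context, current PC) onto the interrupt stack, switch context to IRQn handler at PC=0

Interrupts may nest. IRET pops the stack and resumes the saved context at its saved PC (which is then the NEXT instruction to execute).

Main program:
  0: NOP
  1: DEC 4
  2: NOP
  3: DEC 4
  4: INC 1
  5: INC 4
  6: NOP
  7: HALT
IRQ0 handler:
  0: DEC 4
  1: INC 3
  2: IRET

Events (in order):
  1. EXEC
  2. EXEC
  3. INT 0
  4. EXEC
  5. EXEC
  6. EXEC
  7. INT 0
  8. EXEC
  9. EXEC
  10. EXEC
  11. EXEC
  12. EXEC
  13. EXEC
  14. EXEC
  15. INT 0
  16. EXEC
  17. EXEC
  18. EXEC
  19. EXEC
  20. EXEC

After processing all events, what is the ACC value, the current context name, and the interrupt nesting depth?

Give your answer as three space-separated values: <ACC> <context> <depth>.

Answer: -6 MAIN 0

Derivation:
Event 1 (EXEC): [MAIN] PC=0: NOP
Event 2 (EXEC): [MAIN] PC=1: DEC 4 -> ACC=-4
Event 3 (INT 0): INT 0 arrives: push (MAIN, PC=2), enter IRQ0 at PC=0 (depth now 1)
Event 4 (EXEC): [IRQ0] PC=0: DEC 4 -> ACC=-8
Event 5 (EXEC): [IRQ0] PC=1: INC 3 -> ACC=-5
Event 6 (EXEC): [IRQ0] PC=2: IRET -> resume MAIN at PC=2 (depth now 0)
Event 7 (INT 0): INT 0 arrives: push (MAIN, PC=2), enter IRQ0 at PC=0 (depth now 1)
Event 8 (EXEC): [IRQ0] PC=0: DEC 4 -> ACC=-9
Event 9 (EXEC): [IRQ0] PC=1: INC 3 -> ACC=-6
Event 10 (EXEC): [IRQ0] PC=2: IRET -> resume MAIN at PC=2 (depth now 0)
Event 11 (EXEC): [MAIN] PC=2: NOP
Event 12 (EXEC): [MAIN] PC=3: DEC 4 -> ACC=-10
Event 13 (EXEC): [MAIN] PC=4: INC 1 -> ACC=-9
Event 14 (EXEC): [MAIN] PC=5: INC 4 -> ACC=-5
Event 15 (INT 0): INT 0 arrives: push (MAIN, PC=6), enter IRQ0 at PC=0 (depth now 1)
Event 16 (EXEC): [IRQ0] PC=0: DEC 4 -> ACC=-9
Event 17 (EXEC): [IRQ0] PC=1: INC 3 -> ACC=-6
Event 18 (EXEC): [IRQ0] PC=2: IRET -> resume MAIN at PC=6 (depth now 0)
Event 19 (EXEC): [MAIN] PC=6: NOP
Event 20 (EXEC): [MAIN] PC=7: HALT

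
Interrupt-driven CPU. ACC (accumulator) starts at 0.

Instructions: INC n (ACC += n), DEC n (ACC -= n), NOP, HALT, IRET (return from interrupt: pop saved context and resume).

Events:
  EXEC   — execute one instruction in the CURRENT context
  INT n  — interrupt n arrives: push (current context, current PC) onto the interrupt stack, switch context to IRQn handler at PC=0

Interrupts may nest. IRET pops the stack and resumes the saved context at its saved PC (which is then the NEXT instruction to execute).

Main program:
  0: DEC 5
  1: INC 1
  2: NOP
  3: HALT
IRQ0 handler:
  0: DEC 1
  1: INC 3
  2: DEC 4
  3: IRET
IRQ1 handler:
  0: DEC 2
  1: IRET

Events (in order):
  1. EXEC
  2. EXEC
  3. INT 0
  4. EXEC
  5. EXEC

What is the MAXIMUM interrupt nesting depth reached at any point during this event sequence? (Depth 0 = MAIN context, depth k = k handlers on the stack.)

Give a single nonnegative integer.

Event 1 (EXEC): [MAIN] PC=0: DEC 5 -> ACC=-5 [depth=0]
Event 2 (EXEC): [MAIN] PC=1: INC 1 -> ACC=-4 [depth=0]
Event 3 (INT 0): INT 0 arrives: push (MAIN, PC=2), enter IRQ0 at PC=0 (depth now 1) [depth=1]
Event 4 (EXEC): [IRQ0] PC=0: DEC 1 -> ACC=-5 [depth=1]
Event 5 (EXEC): [IRQ0] PC=1: INC 3 -> ACC=-2 [depth=1]
Max depth observed: 1

Answer: 1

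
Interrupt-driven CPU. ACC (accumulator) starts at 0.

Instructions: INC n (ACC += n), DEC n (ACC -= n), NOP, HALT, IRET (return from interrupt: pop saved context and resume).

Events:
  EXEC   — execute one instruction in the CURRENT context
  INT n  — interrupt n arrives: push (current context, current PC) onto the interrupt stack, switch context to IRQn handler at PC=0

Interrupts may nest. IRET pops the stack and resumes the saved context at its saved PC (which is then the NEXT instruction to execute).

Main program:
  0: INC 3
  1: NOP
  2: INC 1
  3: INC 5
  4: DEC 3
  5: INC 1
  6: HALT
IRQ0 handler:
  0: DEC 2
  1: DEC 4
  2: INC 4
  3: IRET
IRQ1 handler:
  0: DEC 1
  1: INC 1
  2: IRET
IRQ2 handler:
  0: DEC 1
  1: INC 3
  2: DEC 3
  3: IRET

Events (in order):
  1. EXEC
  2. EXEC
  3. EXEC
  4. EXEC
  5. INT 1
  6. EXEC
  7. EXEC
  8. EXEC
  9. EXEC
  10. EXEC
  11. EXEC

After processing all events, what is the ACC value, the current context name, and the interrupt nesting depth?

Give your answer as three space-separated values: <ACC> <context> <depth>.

Event 1 (EXEC): [MAIN] PC=0: INC 3 -> ACC=3
Event 2 (EXEC): [MAIN] PC=1: NOP
Event 3 (EXEC): [MAIN] PC=2: INC 1 -> ACC=4
Event 4 (EXEC): [MAIN] PC=3: INC 5 -> ACC=9
Event 5 (INT 1): INT 1 arrives: push (MAIN, PC=4), enter IRQ1 at PC=0 (depth now 1)
Event 6 (EXEC): [IRQ1] PC=0: DEC 1 -> ACC=8
Event 7 (EXEC): [IRQ1] PC=1: INC 1 -> ACC=9
Event 8 (EXEC): [IRQ1] PC=2: IRET -> resume MAIN at PC=4 (depth now 0)
Event 9 (EXEC): [MAIN] PC=4: DEC 3 -> ACC=6
Event 10 (EXEC): [MAIN] PC=5: INC 1 -> ACC=7
Event 11 (EXEC): [MAIN] PC=6: HALT

Answer: 7 MAIN 0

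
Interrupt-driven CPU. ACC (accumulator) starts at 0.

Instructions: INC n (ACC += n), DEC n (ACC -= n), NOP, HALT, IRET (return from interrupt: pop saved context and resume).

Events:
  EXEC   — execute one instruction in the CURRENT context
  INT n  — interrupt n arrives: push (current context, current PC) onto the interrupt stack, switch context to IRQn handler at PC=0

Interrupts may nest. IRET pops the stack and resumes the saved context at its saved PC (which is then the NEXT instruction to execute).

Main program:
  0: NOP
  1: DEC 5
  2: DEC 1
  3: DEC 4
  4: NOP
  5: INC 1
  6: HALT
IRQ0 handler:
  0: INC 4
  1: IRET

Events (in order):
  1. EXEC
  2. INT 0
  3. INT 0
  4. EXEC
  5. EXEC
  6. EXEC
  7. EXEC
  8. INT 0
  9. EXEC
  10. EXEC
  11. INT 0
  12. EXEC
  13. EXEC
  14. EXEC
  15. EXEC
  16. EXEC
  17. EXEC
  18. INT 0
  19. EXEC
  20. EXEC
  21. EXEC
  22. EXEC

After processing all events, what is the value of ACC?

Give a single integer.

Event 1 (EXEC): [MAIN] PC=0: NOP
Event 2 (INT 0): INT 0 arrives: push (MAIN, PC=1), enter IRQ0 at PC=0 (depth now 1)
Event 3 (INT 0): INT 0 arrives: push (IRQ0, PC=0), enter IRQ0 at PC=0 (depth now 2)
Event 4 (EXEC): [IRQ0] PC=0: INC 4 -> ACC=4
Event 5 (EXEC): [IRQ0] PC=1: IRET -> resume IRQ0 at PC=0 (depth now 1)
Event 6 (EXEC): [IRQ0] PC=0: INC 4 -> ACC=8
Event 7 (EXEC): [IRQ0] PC=1: IRET -> resume MAIN at PC=1 (depth now 0)
Event 8 (INT 0): INT 0 arrives: push (MAIN, PC=1), enter IRQ0 at PC=0 (depth now 1)
Event 9 (EXEC): [IRQ0] PC=0: INC 4 -> ACC=12
Event 10 (EXEC): [IRQ0] PC=1: IRET -> resume MAIN at PC=1 (depth now 0)
Event 11 (INT 0): INT 0 arrives: push (MAIN, PC=1), enter IRQ0 at PC=0 (depth now 1)
Event 12 (EXEC): [IRQ0] PC=0: INC 4 -> ACC=16
Event 13 (EXEC): [IRQ0] PC=1: IRET -> resume MAIN at PC=1 (depth now 0)
Event 14 (EXEC): [MAIN] PC=1: DEC 5 -> ACC=11
Event 15 (EXEC): [MAIN] PC=2: DEC 1 -> ACC=10
Event 16 (EXEC): [MAIN] PC=3: DEC 4 -> ACC=6
Event 17 (EXEC): [MAIN] PC=4: NOP
Event 18 (INT 0): INT 0 arrives: push (MAIN, PC=5), enter IRQ0 at PC=0 (depth now 1)
Event 19 (EXEC): [IRQ0] PC=0: INC 4 -> ACC=10
Event 20 (EXEC): [IRQ0] PC=1: IRET -> resume MAIN at PC=5 (depth now 0)
Event 21 (EXEC): [MAIN] PC=5: INC 1 -> ACC=11
Event 22 (EXEC): [MAIN] PC=6: HALT

Answer: 11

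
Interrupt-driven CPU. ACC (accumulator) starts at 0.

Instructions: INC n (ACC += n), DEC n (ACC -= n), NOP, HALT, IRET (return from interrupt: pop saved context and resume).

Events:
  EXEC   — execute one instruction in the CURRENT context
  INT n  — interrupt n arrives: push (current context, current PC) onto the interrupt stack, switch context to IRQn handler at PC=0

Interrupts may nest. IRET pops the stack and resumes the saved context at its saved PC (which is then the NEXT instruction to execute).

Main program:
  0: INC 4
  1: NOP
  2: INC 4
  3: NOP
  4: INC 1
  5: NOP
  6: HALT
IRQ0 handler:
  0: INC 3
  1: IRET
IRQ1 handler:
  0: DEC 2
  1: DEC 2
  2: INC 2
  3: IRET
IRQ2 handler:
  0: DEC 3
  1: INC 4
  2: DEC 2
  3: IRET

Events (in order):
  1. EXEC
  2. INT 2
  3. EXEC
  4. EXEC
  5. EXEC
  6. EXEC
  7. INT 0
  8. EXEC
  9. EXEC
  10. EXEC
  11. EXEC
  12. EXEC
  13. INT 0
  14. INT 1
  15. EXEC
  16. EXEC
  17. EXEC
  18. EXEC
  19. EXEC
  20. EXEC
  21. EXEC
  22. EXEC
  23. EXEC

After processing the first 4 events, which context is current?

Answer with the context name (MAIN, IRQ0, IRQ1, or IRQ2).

Answer: IRQ2

Derivation:
Event 1 (EXEC): [MAIN] PC=0: INC 4 -> ACC=4
Event 2 (INT 2): INT 2 arrives: push (MAIN, PC=1), enter IRQ2 at PC=0 (depth now 1)
Event 3 (EXEC): [IRQ2] PC=0: DEC 3 -> ACC=1
Event 4 (EXEC): [IRQ2] PC=1: INC 4 -> ACC=5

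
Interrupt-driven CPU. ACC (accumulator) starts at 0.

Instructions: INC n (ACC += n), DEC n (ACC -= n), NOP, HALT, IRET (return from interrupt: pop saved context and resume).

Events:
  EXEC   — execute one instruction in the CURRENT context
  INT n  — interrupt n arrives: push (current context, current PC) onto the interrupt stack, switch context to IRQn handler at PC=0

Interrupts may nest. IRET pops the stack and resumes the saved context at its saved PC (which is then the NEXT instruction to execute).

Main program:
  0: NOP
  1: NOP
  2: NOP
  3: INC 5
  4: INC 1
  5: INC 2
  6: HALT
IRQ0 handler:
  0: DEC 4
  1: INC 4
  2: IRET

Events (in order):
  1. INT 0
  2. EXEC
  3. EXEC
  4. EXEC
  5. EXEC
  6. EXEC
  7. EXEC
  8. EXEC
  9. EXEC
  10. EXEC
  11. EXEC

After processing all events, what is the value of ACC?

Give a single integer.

Event 1 (INT 0): INT 0 arrives: push (MAIN, PC=0), enter IRQ0 at PC=0 (depth now 1)
Event 2 (EXEC): [IRQ0] PC=0: DEC 4 -> ACC=-4
Event 3 (EXEC): [IRQ0] PC=1: INC 4 -> ACC=0
Event 4 (EXEC): [IRQ0] PC=2: IRET -> resume MAIN at PC=0 (depth now 0)
Event 5 (EXEC): [MAIN] PC=0: NOP
Event 6 (EXEC): [MAIN] PC=1: NOP
Event 7 (EXEC): [MAIN] PC=2: NOP
Event 8 (EXEC): [MAIN] PC=3: INC 5 -> ACC=5
Event 9 (EXEC): [MAIN] PC=4: INC 1 -> ACC=6
Event 10 (EXEC): [MAIN] PC=5: INC 2 -> ACC=8
Event 11 (EXEC): [MAIN] PC=6: HALT

Answer: 8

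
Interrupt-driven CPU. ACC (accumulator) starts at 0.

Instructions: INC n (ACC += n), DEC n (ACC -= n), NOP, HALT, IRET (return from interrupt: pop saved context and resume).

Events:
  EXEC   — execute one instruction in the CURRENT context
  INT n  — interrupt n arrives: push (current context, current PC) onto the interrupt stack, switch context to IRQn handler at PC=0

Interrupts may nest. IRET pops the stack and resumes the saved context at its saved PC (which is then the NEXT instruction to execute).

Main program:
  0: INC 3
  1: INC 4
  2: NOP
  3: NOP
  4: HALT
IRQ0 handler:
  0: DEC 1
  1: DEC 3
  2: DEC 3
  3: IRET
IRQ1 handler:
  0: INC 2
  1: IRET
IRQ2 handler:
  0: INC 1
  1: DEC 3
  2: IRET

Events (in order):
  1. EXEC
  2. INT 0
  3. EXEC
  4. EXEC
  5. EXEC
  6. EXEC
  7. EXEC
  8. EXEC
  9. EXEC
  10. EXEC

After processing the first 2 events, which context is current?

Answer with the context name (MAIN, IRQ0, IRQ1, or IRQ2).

Answer: IRQ0

Derivation:
Event 1 (EXEC): [MAIN] PC=0: INC 3 -> ACC=3
Event 2 (INT 0): INT 0 arrives: push (MAIN, PC=1), enter IRQ0 at PC=0 (depth now 1)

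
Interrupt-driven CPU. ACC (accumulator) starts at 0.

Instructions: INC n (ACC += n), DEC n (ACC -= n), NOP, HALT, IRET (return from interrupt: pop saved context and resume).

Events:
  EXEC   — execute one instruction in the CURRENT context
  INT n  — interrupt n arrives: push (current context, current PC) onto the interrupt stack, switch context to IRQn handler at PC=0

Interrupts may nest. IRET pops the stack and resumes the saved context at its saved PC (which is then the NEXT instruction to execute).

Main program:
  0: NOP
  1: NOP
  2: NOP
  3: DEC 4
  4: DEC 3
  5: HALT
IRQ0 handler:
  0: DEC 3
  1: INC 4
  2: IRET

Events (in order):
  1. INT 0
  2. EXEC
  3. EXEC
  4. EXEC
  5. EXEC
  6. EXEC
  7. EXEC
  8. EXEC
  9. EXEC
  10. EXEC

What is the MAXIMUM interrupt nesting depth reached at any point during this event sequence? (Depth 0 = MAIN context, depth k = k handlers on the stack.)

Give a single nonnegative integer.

Event 1 (INT 0): INT 0 arrives: push (MAIN, PC=0), enter IRQ0 at PC=0 (depth now 1) [depth=1]
Event 2 (EXEC): [IRQ0] PC=0: DEC 3 -> ACC=-3 [depth=1]
Event 3 (EXEC): [IRQ0] PC=1: INC 4 -> ACC=1 [depth=1]
Event 4 (EXEC): [IRQ0] PC=2: IRET -> resume MAIN at PC=0 (depth now 0) [depth=0]
Event 5 (EXEC): [MAIN] PC=0: NOP [depth=0]
Event 6 (EXEC): [MAIN] PC=1: NOP [depth=0]
Event 7 (EXEC): [MAIN] PC=2: NOP [depth=0]
Event 8 (EXEC): [MAIN] PC=3: DEC 4 -> ACC=-3 [depth=0]
Event 9 (EXEC): [MAIN] PC=4: DEC 3 -> ACC=-6 [depth=0]
Event 10 (EXEC): [MAIN] PC=5: HALT [depth=0]
Max depth observed: 1

Answer: 1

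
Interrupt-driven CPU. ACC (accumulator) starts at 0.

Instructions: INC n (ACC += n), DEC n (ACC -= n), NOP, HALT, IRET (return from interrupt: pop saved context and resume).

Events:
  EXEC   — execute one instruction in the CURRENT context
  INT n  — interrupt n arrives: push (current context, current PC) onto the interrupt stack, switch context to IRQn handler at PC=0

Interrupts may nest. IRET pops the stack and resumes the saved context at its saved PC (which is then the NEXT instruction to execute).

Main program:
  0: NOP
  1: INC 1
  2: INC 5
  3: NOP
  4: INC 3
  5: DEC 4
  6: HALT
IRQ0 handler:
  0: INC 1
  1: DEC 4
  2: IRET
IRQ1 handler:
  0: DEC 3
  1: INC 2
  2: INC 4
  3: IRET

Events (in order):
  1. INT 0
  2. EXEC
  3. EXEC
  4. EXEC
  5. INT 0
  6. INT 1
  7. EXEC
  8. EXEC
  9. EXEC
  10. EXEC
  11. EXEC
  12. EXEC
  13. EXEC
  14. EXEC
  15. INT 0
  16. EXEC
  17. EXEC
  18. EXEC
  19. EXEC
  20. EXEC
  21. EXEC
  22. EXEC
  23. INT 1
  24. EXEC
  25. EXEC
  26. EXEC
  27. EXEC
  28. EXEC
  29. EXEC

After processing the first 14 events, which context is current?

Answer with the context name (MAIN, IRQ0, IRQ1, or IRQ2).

Event 1 (INT 0): INT 0 arrives: push (MAIN, PC=0), enter IRQ0 at PC=0 (depth now 1)
Event 2 (EXEC): [IRQ0] PC=0: INC 1 -> ACC=1
Event 3 (EXEC): [IRQ0] PC=1: DEC 4 -> ACC=-3
Event 4 (EXEC): [IRQ0] PC=2: IRET -> resume MAIN at PC=0 (depth now 0)
Event 5 (INT 0): INT 0 arrives: push (MAIN, PC=0), enter IRQ0 at PC=0 (depth now 1)
Event 6 (INT 1): INT 1 arrives: push (IRQ0, PC=0), enter IRQ1 at PC=0 (depth now 2)
Event 7 (EXEC): [IRQ1] PC=0: DEC 3 -> ACC=-6
Event 8 (EXEC): [IRQ1] PC=1: INC 2 -> ACC=-4
Event 9 (EXEC): [IRQ1] PC=2: INC 4 -> ACC=0
Event 10 (EXEC): [IRQ1] PC=3: IRET -> resume IRQ0 at PC=0 (depth now 1)
Event 11 (EXEC): [IRQ0] PC=0: INC 1 -> ACC=1
Event 12 (EXEC): [IRQ0] PC=1: DEC 4 -> ACC=-3
Event 13 (EXEC): [IRQ0] PC=2: IRET -> resume MAIN at PC=0 (depth now 0)
Event 14 (EXEC): [MAIN] PC=0: NOP

Answer: MAIN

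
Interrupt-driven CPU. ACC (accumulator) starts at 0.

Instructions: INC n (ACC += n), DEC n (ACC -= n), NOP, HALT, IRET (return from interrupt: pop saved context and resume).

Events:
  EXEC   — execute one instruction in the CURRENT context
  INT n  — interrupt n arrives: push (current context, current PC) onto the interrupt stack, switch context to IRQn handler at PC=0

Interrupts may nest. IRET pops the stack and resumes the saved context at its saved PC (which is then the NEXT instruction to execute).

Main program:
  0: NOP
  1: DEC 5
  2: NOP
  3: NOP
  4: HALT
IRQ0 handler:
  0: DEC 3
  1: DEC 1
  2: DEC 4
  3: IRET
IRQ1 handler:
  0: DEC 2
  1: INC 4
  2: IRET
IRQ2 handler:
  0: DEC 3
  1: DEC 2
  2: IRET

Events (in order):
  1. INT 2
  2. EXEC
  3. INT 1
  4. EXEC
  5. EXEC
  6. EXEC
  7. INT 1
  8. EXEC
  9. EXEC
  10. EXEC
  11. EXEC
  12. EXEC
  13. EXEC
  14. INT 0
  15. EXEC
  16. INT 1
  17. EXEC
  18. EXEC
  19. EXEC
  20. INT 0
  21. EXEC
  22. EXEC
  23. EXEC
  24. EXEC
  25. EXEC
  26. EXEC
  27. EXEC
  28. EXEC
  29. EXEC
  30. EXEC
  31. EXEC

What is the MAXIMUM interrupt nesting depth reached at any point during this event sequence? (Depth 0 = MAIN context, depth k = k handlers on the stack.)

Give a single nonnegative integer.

Answer: 2

Derivation:
Event 1 (INT 2): INT 2 arrives: push (MAIN, PC=0), enter IRQ2 at PC=0 (depth now 1) [depth=1]
Event 2 (EXEC): [IRQ2] PC=0: DEC 3 -> ACC=-3 [depth=1]
Event 3 (INT 1): INT 1 arrives: push (IRQ2, PC=1), enter IRQ1 at PC=0 (depth now 2) [depth=2]
Event 4 (EXEC): [IRQ1] PC=0: DEC 2 -> ACC=-5 [depth=2]
Event 5 (EXEC): [IRQ1] PC=1: INC 4 -> ACC=-1 [depth=2]
Event 6 (EXEC): [IRQ1] PC=2: IRET -> resume IRQ2 at PC=1 (depth now 1) [depth=1]
Event 7 (INT 1): INT 1 arrives: push (IRQ2, PC=1), enter IRQ1 at PC=0 (depth now 2) [depth=2]
Event 8 (EXEC): [IRQ1] PC=0: DEC 2 -> ACC=-3 [depth=2]
Event 9 (EXEC): [IRQ1] PC=1: INC 4 -> ACC=1 [depth=2]
Event 10 (EXEC): [IRQ1] PC=2: IRET -> resume IRQ2 at PC=1 (depth now 1) [depth=1]
Event 11 (EXEC): [IRQ2] PC=1: DEC 2 -> ACC=-1 [depth=1]
Event 12 (EXEC): [IRQ2] PC=2: IRET -> resume MAIN at PC=0 (depth now 0) [depth=0]
Event 13 (EXEC): [MAIN] PC=0: NOP [depth=0]
Event 14 (INT 0): INT 0 arrives: push (MAIN, PC=1), enter IRQ0 at PC=0 (depth now 1) [depth=1]
Event 15 (EXEC): [IRQ0] PC=0: DEC 3 -> ACC=-4 [depth=1]
Event 16 (INT 1): INT 1 arrives: push (IRQ0, PC=1), enter IRQ1 at PC=0 (depth now 2) [depth=2]
Event 17 (EXEC): [IRQ1] PC=0: DEC 2 -> ACC=-6 [depth=2]
Event 18 (EXEC): [IRQ1] PC=1: INC 4 -> ACC=-2 [depth=2]
Event 19 (EXEC): [IRQ1] PC=2: IRET -> resume IRQ0 at PC=1 (depth now 1) [depth=1]
Event 20 (INT 0): INT 0 arrives: push (IRQ0, PC=1), enter IRQ0 at PC=0 (depth now 2) [depth=2]
Event 21 (EXEC): [IRQ0] PC=0: DEC 3 -> ACC=-5 [depth=2]
Event 22 (EXEC): [IRQ0] PC=1: DEC 1 -> ACC=-6 [depth=2]
Event 23 (EXEC): [IRQ0] PC=2: DEC 4 -> ACC=-10 [depth=2]
Event 24 (EXEC): [IRQ0] PC=3: IRET -> resume IRQ0 at PC=1 (depth now 1) [depth=1]
Event 25 (EXEC): [IRQ0] PC=1: DEC 1 -> ACC=-11 [depth=1]
Event 26 (EXEC): [IRQ0] PC=2: DEC 4 -> ACC=-15 [depth=1]
Event 27 (EXEC): [IRQ0] PC=3: IRET -> resume MAIN at PC=1 (depth now 0) [depth=0]
Event 28 (EXEC): [MAIN] PC=1: DEC 5 -> ACC=-20 [depth=0]
Event 29 (EXEC): [MAIN] PC=2: NOP [depth=0]
Event 30 (EXEC): [MAIN] PC=3: NOP [depth=0]
Event 31 (EXEC): [MAIN] PC=4: HALT [depth=0]
Max depth observed: 2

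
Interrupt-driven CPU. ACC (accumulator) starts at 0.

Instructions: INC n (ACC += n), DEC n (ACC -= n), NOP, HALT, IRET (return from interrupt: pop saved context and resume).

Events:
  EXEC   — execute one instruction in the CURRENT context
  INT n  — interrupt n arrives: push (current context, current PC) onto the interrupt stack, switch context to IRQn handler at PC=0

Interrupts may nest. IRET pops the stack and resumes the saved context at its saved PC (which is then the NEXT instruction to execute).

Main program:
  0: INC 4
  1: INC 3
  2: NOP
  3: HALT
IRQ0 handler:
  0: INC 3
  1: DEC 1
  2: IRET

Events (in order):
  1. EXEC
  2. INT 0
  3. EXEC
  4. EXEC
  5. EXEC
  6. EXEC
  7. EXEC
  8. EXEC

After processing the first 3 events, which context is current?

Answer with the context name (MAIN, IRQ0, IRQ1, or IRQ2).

Answer: IRQ0

Derivation:
Event 1 (EXEC): [MAIN] PC=0: INC 4 -> ACC=4
Event 2 (INT 0): INT 0 arrives: push (MAIN, PC=1), enter IRQ0 at PC=0 (depth now 1)
Event 3 (EXEC): [IRQ0] PC=0: INC 3 -> ACC=7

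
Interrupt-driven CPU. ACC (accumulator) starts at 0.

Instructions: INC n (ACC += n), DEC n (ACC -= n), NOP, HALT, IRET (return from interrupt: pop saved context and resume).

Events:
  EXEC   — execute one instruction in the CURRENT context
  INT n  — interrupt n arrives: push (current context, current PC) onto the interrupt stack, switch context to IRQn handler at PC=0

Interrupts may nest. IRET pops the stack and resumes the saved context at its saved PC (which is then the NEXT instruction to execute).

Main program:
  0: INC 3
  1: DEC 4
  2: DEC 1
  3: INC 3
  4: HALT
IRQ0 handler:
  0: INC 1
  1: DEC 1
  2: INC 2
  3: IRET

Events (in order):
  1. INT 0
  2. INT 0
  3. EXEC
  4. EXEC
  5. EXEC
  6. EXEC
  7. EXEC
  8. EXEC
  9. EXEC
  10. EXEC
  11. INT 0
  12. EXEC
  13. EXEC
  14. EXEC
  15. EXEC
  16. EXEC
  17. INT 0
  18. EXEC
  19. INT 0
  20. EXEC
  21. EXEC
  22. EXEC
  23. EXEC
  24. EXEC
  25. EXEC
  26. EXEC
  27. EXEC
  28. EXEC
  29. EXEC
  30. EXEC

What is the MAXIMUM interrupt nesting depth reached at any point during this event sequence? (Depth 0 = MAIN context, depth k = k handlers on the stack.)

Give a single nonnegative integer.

Event 1 (INT 0): INT 0 arrives: push (MAIN, PC=0), enter IRQ0 at PC=0 (depth now 1) [depth=1]
Event 2 (INT 0): INT 0 arrives: push (IRQ0, PC=0), enter IRQ0 at PC=0 (depth now 2) [depth=2]
Event 3 (EXEC): [IRQ0] PC=0: INC 1 -> ACC=1 [depth=2]
Event 4 (EXEC): [IRQ0] PC=1: DEC 1 -> ACC=0 [depth=2]
Event 5 (EXEC): [IRQ0] PC=2: INC 2 -> ACC=2 [depth=2]
Event 6 (EXEC): [IRQ0] PC=3: IRET -> resume IRQ0 at PC=0 (depth now 1) [depth=1]
Event 7 (EXEC): [IRQ0] PC=0: INC 1 -> ACC=3 [depth=1]
Event 8 (EXEC): [IRQ0] PC=1: DEC 1 -> ACC=2 [depth=1]
Event 9 (EXEC): [IRQ0] PC=2: INC 2 -> ACC=4 [depth=1]
Event 10 (EXEC): [IRQ0] PC=3: IRET -> resume MAIN at PC=0 (depth now 0) [depth=0]
Event 11 (INT 0): INT 0 arrives: push (MAIN, PC=0), enter IRQ0 at PC=0 (depth now 1) [depth=1]
Event 12 (EXEC): [IRQ0] PC=0: INC 1 -> ACC=5 [depth=1]
Event 13 (EXEC): [IRQ0] PC=1: DEC 1 -> ACC=4 [depth=1]
Event 14 (EXEC): [IRQ0] PC=2: INC 2 -> ACC=6 [depth=1]
Event 15 (EXEC): [IRQ0] PC=3: IRET -> resume MAIN at PC=0 (depth now 0) [depth=0]
Event 16 (EXEC): [MAIN] PC=0: INC 3 -> ACC=9 [depth=0]
Event 17 (INT 0): INT 0 arrives: push (MAIN, PC=1), enter IRQ0 at PC=0 (depth now 1) [depth=1]
Event 18 (EXEC): [IRQ0] PC=0: INC 1 -> ACC=10 [depth=1]
Event 19 (INT 0): INT 0 arrives: push (IRQ0, PC=1), enter IRQ0 at PC=0 (depth now 2) [depth=2]
Event 20 (EXEC): [IRQ0] PC=0: INC 1 -> ACC=11 [depth=2]
Event 21 (EXEC): [IRQ0] PC=1: DEC 1 -> ACC=10 [depth=2]
Event 22 (EXEC): [IRQ0] PC=2: INC 2 -> ACC=12 [depth=2]
Event 23 (EXEC): [IRQ0] PC=3: IRET -> resume IRQ0 at PC=1 (depth now 1) [depth=1]
Event 24 (EXEC): [IRQ0] PC=1: DEC 1 -> ACC=11 [depth=1]
Event 25 (EXEC): [IRQ0] PC=2: INC 2 -> ACC=13 [depth=1]
Event 26 (EXEC): [IRQ0] PC=3: IRET -> resume MAIN at PC=1 (depth now 0) [depth=0]
Event 27 (EXEC): [MAIN] PC=1: DEC 4 -> ACC=9 [depth=0]
Event 28 (EXEC): [MAIN] PC=2: DEC 1 -> ACC=8 [depth=0]
Event 29 (EXEC): [MAIN] PC=3: INC 3 -> ACC=11 [depth=0]
Event 30 (EXEC): [MAIN] PC=4: HALT [depth=0]
Max depth observed: 2

Answer: 2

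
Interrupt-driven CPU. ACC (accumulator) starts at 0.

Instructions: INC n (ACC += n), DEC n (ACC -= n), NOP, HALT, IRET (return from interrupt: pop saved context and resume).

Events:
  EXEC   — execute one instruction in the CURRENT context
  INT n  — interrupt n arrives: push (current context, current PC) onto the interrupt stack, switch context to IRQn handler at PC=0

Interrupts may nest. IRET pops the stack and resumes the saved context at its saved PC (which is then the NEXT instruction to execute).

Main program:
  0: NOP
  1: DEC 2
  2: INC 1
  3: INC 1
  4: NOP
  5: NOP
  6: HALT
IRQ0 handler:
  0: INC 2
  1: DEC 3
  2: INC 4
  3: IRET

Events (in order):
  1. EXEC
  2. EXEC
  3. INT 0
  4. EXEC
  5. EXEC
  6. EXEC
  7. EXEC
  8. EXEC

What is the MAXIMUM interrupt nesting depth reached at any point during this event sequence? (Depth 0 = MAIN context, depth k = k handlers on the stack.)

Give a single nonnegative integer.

Answer: 1

Derivation:
Event 1 (EXEC): [MAIN] PC=0: NOP [depth=0]
Event 2 (EXEC): [MAIN] PC=1: DEC 2 -> ACC=-2 [depth=0]
Event 3 (INT 0): INT 0 arrives: push (MAIN, PC=2), enter IRQ0 at PC=0 (depth now 1) [depth=1]
Event 4 (EXEC): [IRQ0] PC=0: INC 2 -> ACC=0 [depth=1]
Event 5 (EXEC): [IRQ0] PC=1: DEC 3 -> ACC=-3 [depth=1]
Event 6 (EXEC): [IRQ0] PC=2: INC 4 -> ACC=1 [depth=1]
Event 7 (EXEC): [IRQ0] PC=3: IRET -> resume MAIN at PC=2 (depth now 0) [depth=0]
Event 8 (EXEC): [MAIN] PC=2: INC 1 -> ACC=2 [depth=0]
Max depth observed: 1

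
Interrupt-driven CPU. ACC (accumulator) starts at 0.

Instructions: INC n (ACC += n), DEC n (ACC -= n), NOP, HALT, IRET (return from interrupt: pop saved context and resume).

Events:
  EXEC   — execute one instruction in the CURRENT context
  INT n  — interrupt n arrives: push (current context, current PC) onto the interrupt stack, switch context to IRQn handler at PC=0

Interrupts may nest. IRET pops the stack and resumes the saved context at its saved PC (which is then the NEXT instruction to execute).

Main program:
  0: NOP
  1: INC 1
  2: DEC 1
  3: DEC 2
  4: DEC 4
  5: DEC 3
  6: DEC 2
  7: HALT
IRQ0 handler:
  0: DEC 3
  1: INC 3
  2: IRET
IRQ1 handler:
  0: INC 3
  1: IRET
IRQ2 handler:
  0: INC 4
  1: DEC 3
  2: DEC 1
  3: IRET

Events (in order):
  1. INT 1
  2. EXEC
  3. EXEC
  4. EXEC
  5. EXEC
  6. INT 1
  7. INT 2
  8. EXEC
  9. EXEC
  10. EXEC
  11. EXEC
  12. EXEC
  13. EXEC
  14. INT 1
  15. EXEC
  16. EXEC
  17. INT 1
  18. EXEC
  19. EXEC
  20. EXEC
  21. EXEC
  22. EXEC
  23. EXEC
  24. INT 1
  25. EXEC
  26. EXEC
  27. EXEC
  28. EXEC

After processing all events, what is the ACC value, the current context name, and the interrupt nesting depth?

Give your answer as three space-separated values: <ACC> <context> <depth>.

Answer: 4 MAIN 0

Derivation:
Event 1 (INT 1): INT 1 arrives: push (MAIN, PC=0), enter IRQ1 at PC=0 (depth now 1)
Event 2 (EXEC): [IRQ1] PC=0: INC 3 -> ACC=3
Event 3 (EXEC): [IRQ1] PC=1: IRET -> resume MAIN at PC=0 (depth now 0)
Event 4 (EXEC): [MAIN] PC=0: NOP
Event 5 (EXEC): [MAIN] PC=1: INC 1 -> ACC=4
Event 6 (INT 1): INT 1 arrives: push (MAIN, PC=2), enter IRQ1 at PC=0 (depth now 1)
Event 7 (INT 2): INT 2 arrives: push (IRQ1, PC=0), enter IRQ2 at PC=0 (depth now 2)
Event 8 (EXEC): [IRQ2] PC=0: INC 4 -> ACC=8
Event 9 (EXEC): [IRQ2] PC=1: DEC 3 -> ACC=5
Event 10 (EXEC): [IRQ2] PC=2: DEC 1 -> ACC=4
Event 11 (EXEC): [IRQ2] PC=3: IRET -> resume IRQ1 at PC=0 (depth now 1)
Event 12 (EXEC): [IRQ1] PC=0: INC 3 -> ACC=7
Event 13 (EXEC): [IRQ1] PC=1: IRET -> resume MAIN at PC=2 (depth now 0)
Event 14 (INT 1): INT 1 arrives: push (MAIN, PC=2), enter IRQ1 at PC=0 (depth now 1)
Event 15 (EXEC): [IRQ1] PC=0: INC 3 -> ACC=10
Event 16 (EXEC): [IRQ1] PC=1: IRET -> resume MAIN at PC=2 (depth now 0)
Event 17 (INT 1): INT 1 arrives: push (MAIN, PC=2), enter IRQ1 at PC=0 (depth now 1)
Event 18 (EXEC): [IRQ1] PC=0: INC 3 -> ACC=13
Event 19 (EXEC): [IRQ1] PC=1: IRET -> resume MAIN at PC=2 (depth now 0)
Event 20 (EXEC): [MAIN] PC=2: DEC 1 -> ACC=12
Event 21 (EXEC): [MAIN] PC=3: DEC 2 -> ACC=10
Event 22 (EXEC): [MAIN] PC=4: DEC 4 -> ACC=6
Event 23 (EXEC): [MAIN] PC=5: DEC 3 -> ACC=3
Event 24 (INT 1): INT 1 arrives: push (MAIN, PC=6), enter IRQ1 at PC=0 (depth now 1)
Event 25 (EXEC): [IRQ1] PC=0: INC 3 -> ACC=6
Event 26 (EXEC): [IRQ1] PC=1: IRET -> resume MAIN at PC=6 (depth now 0)
Event 27 (EXEC): [MAIN] PC=6: DEC 2 -> ACC=4
Event 28 (EXEC): [MAIN] PC=7: HALT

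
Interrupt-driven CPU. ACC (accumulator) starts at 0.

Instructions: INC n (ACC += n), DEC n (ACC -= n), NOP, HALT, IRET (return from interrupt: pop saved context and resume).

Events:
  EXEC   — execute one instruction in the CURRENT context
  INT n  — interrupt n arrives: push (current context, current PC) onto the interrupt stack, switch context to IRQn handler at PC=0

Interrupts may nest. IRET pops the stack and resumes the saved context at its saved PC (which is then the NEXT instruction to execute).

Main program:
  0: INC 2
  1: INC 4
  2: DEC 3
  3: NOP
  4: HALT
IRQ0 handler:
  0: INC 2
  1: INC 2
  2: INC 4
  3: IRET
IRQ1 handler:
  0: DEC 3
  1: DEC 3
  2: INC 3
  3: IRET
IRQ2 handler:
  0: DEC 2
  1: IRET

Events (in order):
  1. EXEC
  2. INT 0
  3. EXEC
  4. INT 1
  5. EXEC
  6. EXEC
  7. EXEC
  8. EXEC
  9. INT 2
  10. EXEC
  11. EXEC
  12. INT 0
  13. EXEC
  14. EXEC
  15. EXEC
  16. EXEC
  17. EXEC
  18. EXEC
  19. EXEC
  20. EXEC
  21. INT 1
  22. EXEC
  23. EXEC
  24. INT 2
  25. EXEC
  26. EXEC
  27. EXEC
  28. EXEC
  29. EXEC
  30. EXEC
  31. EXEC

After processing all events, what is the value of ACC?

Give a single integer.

Event 1 (EXEC): [MAIN] PC=0: INC 2 -> ACC=2
Event 2 (INT 0): INT 0 arrives: push (MAIN, PC=1), enter IRQ0 at PC=0 (depth now 1)
Event 3 (EXEC): [IRQ0] PC=0: INC 2 -> ACC=4
Event 4 (INT 1): INT 1 arrives: push (IRQ0, PC=1), enter IRQ1 at PC=0 (depth now 2)
Event 5 (EXEC): [IRQ1] PC=0: DEC 3 -> ACC=1
Event 6 (EXEC): [IRQ1] PC=1: DEC 3 -> ACC=-2
Event 7 (EXEC): [IRQ1] PC=2: INC 3 -> ACC=1
Event 8 (EXEC): [IRQ1] PC=3: IRET -> resume IRQ0 at PC=1 (depth now 1)
Event 9 (INT 2): INT 2 arrives: push (IRQ0, PC=1), enter IRQ2 at PC=0 (depth now 2)
Event 10 (EXEC): [IRQ2] PC=0: DEC 2 -> ACC=-1
Event 11 (EXEC): [IRQ2] PC=1: IRET -> resume IRQ0 at PC=1 (depth now 1)
Event 12 (INT 0): INT 0 arrives: push (IRQ0, PC=1), enter IRQ0 at PC=0 (depth now 2)
Event 13 (EXEC): [IRQ0] PC=0: INC 2 -> ACC=1
Event 14 (EXEC): [IRQ0] PC=1: INC 2 -> ACC=3
Event 15 (EXEC): [IRQ0] PC=2: INC 4 -> ACC=7
Event 16 (EXEC): [IRQ0] PC=3: IRET -> resume IRQ0 at PC=1 (depth now 1)
Event 17 (EXEC): [IRQ0] PC=1: INC 2 -> ACC=9
Event 18 (EXEC): [IRQ0] PC=2: INC 4 -> ACC=13
Event 19 (EXEC): [IRQ0] PC=3: IRET -> resume MAIN at PC=1 (depth now 0)
Event 20 (EXEC): [MAIN] PC=1: INC 4 -> ACC=17
Event 21 (INT 1): INT 1 arrives: push (MAIN, PC=2), enter IRQ1 at PC=0 (depth now 1)
Event 22 (EXEC): [IRQ1] PC=0: DEC 3 -> ACC=14
Event 23 (EXEC): [IRQ1] PC=1: DEC 3 -> ACC=11
Event 24 (INT 2): INT 2 arrives: push (IRQ1, PC=2), enter IRQ2 at PC=0 (depth now 2)
Event 25 (EXEC): [IRQ2] PC=0: DEC 2 -> ACC=9
Event 26 (EXEC): [IRQ2] PC=1: IRET -> resume IRQ1 at PC=2 (depth now 1)
Event 27 (EXEC): [IRQ1] PC=2: INC 3 -> ACC=12
Event 28 (EXEC): [IRQ1] PC=3: IRET -> resume MAIN at PC=2 (depth now 0)
Event 29 (EXEC): [MAIN] PC=2: DEC 3 -> ACC=9
Event 30 (EXEC): [MAIN] PC=3: NOP
Event 31 (EXEC): [MAIN] PC=4: HALT

Answer: 9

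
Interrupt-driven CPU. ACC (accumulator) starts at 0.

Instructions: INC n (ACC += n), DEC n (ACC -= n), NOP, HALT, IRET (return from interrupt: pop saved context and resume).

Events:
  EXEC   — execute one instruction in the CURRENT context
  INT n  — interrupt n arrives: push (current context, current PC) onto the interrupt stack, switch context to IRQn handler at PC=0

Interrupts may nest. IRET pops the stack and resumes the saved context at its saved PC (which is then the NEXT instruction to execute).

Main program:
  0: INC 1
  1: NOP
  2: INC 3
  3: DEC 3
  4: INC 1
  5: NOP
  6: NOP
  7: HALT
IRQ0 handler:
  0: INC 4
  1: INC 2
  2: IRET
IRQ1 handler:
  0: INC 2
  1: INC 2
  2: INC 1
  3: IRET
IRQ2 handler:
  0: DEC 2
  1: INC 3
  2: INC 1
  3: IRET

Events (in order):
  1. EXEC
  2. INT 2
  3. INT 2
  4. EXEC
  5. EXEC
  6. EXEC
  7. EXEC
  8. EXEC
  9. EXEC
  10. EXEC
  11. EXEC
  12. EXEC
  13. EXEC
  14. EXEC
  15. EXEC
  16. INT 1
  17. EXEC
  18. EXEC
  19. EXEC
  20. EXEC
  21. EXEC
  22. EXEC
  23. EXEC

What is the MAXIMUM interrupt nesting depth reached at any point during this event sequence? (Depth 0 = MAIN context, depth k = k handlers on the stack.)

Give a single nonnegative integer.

Event 1 (EXEC): [MAIN] PC=0: INC 1 -> ACC=1 [depth=0]
Event 2 (INT 2): INT 2 arrives: push (MAIN, PC=1), enter IRQ2 at PC=0 (depth now 1) [depth=1]
Event 3 (INT 2): INT 2 arrives: push (IRQ2, PC=0), enter IRQ2 at PC=0 (depth now 2) [depth=2]
Event 4 (EXEC): [IRQ2] PC=0: DEC 2 -> ACC=-1 [depth=2]
Event 5 (EXEC): [IRQ2] PC=1: INC 3 -> ACC=2 [depth=2]
Event 6 (EXEC): [IRQ2] PC=2: INC 1 -> ACC=3 [depth=2]
Event 7 (EXEC): [IRQ2] PC=3: IRET -> resume IRQ2 at PC=0 (depth now 1) [depth=1]
Event 8 (EXEC): [IRQ2] PC=0: DEC 2 -> ACC=1 [depth=1]
Event 9 (EXEC): [IRQ2] PC=1: INC 3 -> ACC=4 [depth=1]
Event 10 (EXEC): [IRQ2] PC=2: INC 1 -> ACC=5 [depth=1]
Event 11 (EXEC): [IRQ2] PC=3: IRET -> resume MAIN at PC=1 (depth now 0) [depth=0]
Event 12 (EXEC): [MAIN] PC=1: NOP [depth=0]
Event 13 (EXEC): [MAIN] PC=2: INC 3 -> ACC=8 [depth=0]
Event 14 (EXEC): [MAIN] PC=3: DEC 3 -> ACC=5 [depth=0]
Event 15 (EXEC): [MAIN] PC=4: INC 1 -> ACC=6 [depth=0]
Event 16 (INT 1): INT 1 arrives: push (MAIN, PC=5), enter IRQ1 at PC=0 (depth now 1) [depth=1]
Event 17 (EXEC): [IRQ1] PC=0: INC 2 -> ACC=8 [depth=1]
Event 18 (EXEC): [IRQ1] PC=1: INC 2 -> ACC=10 [depth=1]
Event 19 (EXEC): [IRQ1] PC=2: INC 1 -> ACC=11 [depth=1]
Event 20 (EXEC): [IRQ1] PC=3: IRET -> resume MAIN at PC=5 (depth now 0) [depth=0]
Event 21 (EXEC): [MAIN] PC=5: NOP [depth=0]
Event 22 (EXEC): [MAIN] PC=6: NOP [depth=0]
Event 23 (EXEC): [MAIN] PC=7: HALT [depth=0]
Max depth observed: 2

Answer: 2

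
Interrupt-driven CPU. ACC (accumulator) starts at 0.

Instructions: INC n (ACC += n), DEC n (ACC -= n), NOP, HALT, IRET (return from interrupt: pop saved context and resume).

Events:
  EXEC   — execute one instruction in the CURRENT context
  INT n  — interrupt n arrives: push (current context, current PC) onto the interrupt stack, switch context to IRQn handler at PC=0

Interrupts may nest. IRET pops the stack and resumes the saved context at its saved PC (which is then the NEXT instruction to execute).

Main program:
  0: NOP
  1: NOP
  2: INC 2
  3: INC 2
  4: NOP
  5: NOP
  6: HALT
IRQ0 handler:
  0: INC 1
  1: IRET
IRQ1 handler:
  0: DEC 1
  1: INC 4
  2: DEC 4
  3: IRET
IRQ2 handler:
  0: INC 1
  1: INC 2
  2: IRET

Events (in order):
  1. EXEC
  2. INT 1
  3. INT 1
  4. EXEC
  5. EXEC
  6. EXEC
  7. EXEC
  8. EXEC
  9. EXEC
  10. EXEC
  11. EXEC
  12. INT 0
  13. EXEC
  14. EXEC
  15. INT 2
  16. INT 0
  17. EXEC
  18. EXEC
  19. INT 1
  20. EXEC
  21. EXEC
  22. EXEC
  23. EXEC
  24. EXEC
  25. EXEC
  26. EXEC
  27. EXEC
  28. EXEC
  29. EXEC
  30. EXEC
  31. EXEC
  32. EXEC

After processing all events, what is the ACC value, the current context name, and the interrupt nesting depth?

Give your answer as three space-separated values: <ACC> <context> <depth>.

Event 1 (EXEC): [MAIN] PC=0: NOP
Event 2 (INT 1): INT 1 arrives: push (MAIN, PC=1), enter IRQ1 at PC=0 (depth now 1)
Event 3 (INT 1): INT 1 arrives: push (IRQ1, PC=0), enter IRQ1 at PC=0 (depth now 2)
Event 4 (EXEC): [IRQ1] PC=0: DEC 1 -> ACC=-1
Event 5 (EXEC): [IRQ1] PC=1: INC 4 -> ACC=3
Event 6 (EXEC): [IRQ1] PC=2: DEC 4 -> ACC=-1
Event 7 (EXEC): [IRQ1] PC=3: IRET -> resume IRQ1 at PC=0 (depth now 1)
Event 8 (EXEC): [IRQ1] PC=0: DEC 1 -> ACC=-2
Event 9 (EXEC): [IRQ1] PC=1: INC 4 -> ACC=2
Event 10 (EXEC): [IRQ1] PC=2: DEC 4 -> ACC=-2
Event 11 (EXEC): [IRQ1] PC=3: IRET -> resume MAIN at PC=1 (depth now 0)
Event 12 (INT 0): INT 0 arrives: push (MAIN, PC=1), enter IRQ0 at PC=0 (depth now 1)
Event 13 (EXEC): [IRQ0] PC=0: INC 1 -> ACC=-1
Event 14 (EXEC): [IRQ0] PC=1: IRET -> resume MAIN at PC=1 (depth now 0)
Event 15 (INT 2): INT 2 arrives: push (MAIN, PC=1), enter IRQ2 at PC=0 (depth now 1)
Event 16 (INT 0): INT 0 arrives: push (IRQ2, PC=0), enter IRQ0 at PC=0 (depth now 2)
Event 17 (EXEC): [IRQ0] PC=0: INC 1 -> ACC=0
Event 18 (EXEC): [IRQ0] PC=1: IRET -> resume IRQ2 at PC=0 (depth now 1)
Event 19 (INT 1): INT 1 arrives: push (IRQ2, PC=0), enter IRQ1 at PC=0 (depth now 2)
Event 20 (EXEC): [IRQ1] PC=0: DEC 1 -> ACC=-1
Event 21 (EXEC): [IRQ1] PC=1: INC 4 -> ACC=3
Event 22 (EXEC): [IRQ1] PC=2: DEC 4 -> ACC=-1
Event 23 (EXEC): [IRQ1] PC=3: IRET -> resume IRQ2 at PC=0 (depth now 1)
Event 24 (EXEC): [IRQ2] PC=0: INC 1 -> ACC=0
Event 25 (EXEC): [IRQ2] PC=1: INC 2 -> ACC=2
Event 26 (EXEC): [IRQ2] PC=2: IRET -> resume MAIN at PC=1 (depth now 0)
Event 27 (EXEC): [MAIN] PC=1: NOP
Event 28 (EXEC): [MAIN] PC=2: INC 2 -> ACC=4
Event 29 (EXEC): [MAIN] PC=3: INC 2 -> ACC=6
Event 30 (EXEC): [MAIN] PC=4: NOP
Event 31 (EXEC): [MAIN] PC=5: NOP
Event 32 (EXEC): [MAIN] PC=6: HALT

Answer: 6 MAIN 0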